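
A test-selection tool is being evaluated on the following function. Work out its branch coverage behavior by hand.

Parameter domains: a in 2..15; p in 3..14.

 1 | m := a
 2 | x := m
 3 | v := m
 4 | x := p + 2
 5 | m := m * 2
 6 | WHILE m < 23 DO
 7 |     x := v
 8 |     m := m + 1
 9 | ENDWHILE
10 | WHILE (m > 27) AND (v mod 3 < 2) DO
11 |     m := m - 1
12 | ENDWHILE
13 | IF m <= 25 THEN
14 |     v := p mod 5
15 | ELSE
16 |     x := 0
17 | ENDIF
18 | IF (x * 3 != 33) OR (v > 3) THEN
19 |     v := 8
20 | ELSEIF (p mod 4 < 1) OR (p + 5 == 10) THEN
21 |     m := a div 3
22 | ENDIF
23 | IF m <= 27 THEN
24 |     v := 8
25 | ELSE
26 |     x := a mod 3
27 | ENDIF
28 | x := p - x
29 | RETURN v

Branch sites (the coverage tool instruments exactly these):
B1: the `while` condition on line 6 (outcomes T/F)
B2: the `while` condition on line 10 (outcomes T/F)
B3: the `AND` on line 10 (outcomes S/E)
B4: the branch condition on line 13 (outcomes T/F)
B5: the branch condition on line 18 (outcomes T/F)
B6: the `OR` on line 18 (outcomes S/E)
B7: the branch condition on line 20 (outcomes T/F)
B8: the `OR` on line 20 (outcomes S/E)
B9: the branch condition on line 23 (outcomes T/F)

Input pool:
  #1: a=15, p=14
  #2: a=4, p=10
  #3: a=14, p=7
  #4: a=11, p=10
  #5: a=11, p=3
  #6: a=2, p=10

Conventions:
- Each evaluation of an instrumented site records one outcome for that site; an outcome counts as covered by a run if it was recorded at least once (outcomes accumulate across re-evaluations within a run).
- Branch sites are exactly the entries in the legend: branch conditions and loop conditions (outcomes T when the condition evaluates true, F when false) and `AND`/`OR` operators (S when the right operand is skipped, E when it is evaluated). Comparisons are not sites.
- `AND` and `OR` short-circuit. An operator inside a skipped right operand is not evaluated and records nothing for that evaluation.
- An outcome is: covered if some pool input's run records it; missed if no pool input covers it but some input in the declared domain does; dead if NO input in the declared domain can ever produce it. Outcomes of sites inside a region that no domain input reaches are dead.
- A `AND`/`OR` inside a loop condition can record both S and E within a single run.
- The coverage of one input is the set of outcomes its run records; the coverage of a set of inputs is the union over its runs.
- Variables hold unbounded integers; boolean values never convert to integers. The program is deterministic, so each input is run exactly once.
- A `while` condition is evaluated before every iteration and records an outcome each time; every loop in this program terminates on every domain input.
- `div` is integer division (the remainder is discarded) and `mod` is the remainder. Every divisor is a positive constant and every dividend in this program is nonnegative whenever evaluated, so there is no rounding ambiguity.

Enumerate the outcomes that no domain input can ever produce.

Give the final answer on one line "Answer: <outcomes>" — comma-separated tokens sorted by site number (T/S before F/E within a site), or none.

exhaustive pass over the 168-input domain:
  reachable outcomes have witnesses, e.g. B1=T (e.g. a=2, p=3), B1=F (e.g. a=2, p=3), B2=T (e.g. a=15, p=3), B2=F (e.g. a=2, p=3)

Answer: none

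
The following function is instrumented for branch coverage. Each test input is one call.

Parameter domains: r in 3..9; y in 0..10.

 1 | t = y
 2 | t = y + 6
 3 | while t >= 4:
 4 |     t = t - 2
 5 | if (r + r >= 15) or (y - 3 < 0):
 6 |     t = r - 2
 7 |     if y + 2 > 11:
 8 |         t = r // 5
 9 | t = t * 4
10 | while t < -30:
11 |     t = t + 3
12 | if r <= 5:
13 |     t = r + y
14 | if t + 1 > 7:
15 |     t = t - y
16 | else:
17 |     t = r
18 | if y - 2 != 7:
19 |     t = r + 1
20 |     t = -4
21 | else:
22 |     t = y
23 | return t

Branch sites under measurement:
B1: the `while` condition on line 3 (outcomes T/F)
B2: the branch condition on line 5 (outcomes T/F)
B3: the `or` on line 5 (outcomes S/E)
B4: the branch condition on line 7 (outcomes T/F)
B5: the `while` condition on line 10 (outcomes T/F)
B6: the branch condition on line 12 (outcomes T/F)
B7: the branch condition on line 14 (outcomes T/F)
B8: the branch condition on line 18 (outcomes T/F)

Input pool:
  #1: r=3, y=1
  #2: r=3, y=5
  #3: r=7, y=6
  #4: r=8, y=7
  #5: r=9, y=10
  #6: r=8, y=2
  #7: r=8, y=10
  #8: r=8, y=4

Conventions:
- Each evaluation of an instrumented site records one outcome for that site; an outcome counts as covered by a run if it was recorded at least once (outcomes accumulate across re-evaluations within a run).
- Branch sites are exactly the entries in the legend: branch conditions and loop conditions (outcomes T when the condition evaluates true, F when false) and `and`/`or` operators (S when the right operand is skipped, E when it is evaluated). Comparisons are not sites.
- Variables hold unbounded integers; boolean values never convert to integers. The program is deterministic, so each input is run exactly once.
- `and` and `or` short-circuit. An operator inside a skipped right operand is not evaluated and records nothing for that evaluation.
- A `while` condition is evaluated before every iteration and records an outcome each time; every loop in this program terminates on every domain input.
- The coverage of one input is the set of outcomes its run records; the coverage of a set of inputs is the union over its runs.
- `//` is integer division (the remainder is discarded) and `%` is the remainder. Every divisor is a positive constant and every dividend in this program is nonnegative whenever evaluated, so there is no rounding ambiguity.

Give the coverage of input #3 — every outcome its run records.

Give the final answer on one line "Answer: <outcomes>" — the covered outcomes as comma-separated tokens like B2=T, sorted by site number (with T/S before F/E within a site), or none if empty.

Running input #3 (r=7, y=6), event by event:
  B1->T, B1->T, B1->T, B1->T, B1->T, B1->F, B3->E, B2->F, B5->F, B6->F
  B7->T, B8->T
as a set, this run covers: B1=T, B1=F, B2=F, B3=E, B5=F, B6=F, B7=T, B8=T

Answer: B1=T, B1=F, B2=F, B3=E, B5=F, B6=F, B7=T, B8=T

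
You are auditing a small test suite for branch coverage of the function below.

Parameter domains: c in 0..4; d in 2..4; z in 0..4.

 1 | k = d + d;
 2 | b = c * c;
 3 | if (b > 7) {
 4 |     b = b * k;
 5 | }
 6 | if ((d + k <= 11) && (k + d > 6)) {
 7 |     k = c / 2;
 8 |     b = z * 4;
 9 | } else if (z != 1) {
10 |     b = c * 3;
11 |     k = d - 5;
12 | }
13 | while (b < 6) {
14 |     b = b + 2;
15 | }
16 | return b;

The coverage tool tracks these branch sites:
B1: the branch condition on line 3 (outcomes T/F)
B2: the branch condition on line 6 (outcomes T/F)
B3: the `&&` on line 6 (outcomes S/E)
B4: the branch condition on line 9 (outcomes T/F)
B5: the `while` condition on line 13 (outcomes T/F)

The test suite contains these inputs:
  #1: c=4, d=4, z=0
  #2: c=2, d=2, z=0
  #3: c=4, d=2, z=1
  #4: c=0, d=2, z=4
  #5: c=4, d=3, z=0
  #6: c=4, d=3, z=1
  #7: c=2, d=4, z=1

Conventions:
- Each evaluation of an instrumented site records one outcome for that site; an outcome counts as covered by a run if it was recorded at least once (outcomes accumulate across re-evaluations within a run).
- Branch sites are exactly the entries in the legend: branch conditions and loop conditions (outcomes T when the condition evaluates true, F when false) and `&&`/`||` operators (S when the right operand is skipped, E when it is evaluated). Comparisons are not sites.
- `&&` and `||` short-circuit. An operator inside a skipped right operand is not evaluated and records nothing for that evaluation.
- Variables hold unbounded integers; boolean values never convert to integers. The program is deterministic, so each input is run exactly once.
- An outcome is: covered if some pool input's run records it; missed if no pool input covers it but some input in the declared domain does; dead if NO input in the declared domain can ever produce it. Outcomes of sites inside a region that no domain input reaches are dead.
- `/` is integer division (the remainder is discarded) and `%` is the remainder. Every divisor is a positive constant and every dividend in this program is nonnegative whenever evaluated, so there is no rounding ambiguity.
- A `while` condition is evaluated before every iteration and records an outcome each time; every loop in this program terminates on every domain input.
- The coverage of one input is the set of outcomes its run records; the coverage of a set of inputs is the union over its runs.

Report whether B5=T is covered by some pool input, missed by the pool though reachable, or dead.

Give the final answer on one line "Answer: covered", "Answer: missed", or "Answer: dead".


B5=T is recorded by pool input(s) 4, 5, 6, 7 -> covered
Answer: covered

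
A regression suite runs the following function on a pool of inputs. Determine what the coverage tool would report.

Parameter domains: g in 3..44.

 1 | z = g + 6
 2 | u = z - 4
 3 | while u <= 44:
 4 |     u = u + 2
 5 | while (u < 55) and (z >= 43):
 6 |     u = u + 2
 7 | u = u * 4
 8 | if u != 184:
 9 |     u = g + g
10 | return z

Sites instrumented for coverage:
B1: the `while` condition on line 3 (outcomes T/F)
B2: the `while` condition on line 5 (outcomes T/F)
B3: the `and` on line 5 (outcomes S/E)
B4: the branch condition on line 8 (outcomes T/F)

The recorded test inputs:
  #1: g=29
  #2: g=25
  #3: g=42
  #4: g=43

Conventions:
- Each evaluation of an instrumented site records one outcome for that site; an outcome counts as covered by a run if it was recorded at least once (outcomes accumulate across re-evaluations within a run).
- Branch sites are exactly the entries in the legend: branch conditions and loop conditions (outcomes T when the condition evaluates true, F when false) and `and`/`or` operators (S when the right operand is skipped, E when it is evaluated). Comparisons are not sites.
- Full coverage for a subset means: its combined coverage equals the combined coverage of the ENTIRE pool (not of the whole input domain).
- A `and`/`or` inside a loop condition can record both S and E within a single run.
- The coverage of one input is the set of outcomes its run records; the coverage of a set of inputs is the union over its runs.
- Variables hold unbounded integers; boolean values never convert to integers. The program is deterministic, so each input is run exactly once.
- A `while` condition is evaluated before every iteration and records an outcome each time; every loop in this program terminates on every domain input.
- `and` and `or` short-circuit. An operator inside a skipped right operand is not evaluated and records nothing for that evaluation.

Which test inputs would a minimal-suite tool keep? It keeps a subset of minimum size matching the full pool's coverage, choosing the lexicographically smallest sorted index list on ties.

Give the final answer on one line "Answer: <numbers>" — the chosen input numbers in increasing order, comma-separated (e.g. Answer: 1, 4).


input #1 (g=29): events B1->T, B1->T, B1->T, B1->T, B1->T, B1->T, B1->T, B1->F, B3->E, B2->F, B4->T; covers B1=T, B1=F, B2=F, B3=E, B4=T
input #2 (g=25): events B1->T, B1->T, B1->T, B1->T, B1->T, B1->T, B1->T, B1->T, B1->T, B1->F, B3->E, B2->F, B4->T; covers B1=T, B1=F, B2=F, B3=E, B4=T
input #3 (g=42): events B1->T, B1->F, B3->E, B2->T, B3->E, B2->T, B3->E, B2->T, B3->E, B2->T, B3->E, B2->T, B3->S, B2->F, ...; covers B1=T, B1=F, B2=T, B2=F, B3=S, B3=E, B4=T
input #4 (g=43): events B1->F, B3->E, B2->T, B3->E, B2->T, B3->E, B2->T, B3->E, B2->T, B3->E, B2->T, B3->S, B2->F, B4->T; covers B1=F, B2=T, B2=F, B3=S, B3=E, B4=T
the full pool covers 7 outcomes: B1=T, B1=F, B2=T, B2=F, B3=S, B3=E, B4=T
inputs {3} (size 1) cover everything; no size-1 subset with a lexicographically smaller index list covers all 7
Answer: 3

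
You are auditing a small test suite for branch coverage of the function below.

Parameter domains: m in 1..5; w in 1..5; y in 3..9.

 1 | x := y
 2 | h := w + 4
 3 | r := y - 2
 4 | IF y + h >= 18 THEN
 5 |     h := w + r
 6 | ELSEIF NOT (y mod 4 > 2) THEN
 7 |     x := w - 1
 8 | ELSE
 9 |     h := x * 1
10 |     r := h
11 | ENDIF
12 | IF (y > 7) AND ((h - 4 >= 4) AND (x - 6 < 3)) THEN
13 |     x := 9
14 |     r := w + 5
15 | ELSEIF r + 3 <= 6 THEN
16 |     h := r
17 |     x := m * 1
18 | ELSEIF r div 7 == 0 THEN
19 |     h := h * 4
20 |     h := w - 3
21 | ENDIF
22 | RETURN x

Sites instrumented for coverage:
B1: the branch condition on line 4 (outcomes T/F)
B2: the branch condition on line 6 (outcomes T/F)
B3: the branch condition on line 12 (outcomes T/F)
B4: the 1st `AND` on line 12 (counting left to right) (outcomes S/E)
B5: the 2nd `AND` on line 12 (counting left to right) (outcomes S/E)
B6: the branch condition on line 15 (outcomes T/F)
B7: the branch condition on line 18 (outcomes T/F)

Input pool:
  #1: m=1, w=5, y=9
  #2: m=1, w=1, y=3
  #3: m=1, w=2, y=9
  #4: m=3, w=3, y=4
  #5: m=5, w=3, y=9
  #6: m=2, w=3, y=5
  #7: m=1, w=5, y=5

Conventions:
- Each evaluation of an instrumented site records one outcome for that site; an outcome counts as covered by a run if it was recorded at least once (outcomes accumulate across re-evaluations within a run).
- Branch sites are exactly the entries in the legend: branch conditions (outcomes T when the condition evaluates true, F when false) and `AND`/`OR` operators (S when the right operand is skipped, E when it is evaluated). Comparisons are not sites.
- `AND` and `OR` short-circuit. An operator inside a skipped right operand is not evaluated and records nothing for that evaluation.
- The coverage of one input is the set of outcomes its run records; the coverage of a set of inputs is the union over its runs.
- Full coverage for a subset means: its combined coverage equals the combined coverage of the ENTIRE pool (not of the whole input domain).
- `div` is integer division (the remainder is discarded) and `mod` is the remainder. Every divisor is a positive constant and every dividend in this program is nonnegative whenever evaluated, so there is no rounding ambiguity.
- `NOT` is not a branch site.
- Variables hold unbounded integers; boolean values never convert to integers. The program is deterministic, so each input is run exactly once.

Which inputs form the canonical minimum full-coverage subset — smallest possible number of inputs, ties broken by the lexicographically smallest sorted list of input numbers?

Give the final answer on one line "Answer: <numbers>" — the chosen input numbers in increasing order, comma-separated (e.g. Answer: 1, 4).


input #1 (m=1, w=5, y=9): events B1->T, B4->E, B5->E, B3->F, B6->F, B7->F; covers B1=T, B3=F, B4=E, B5=E, B6=F, B7=F
input #2 (m=1, w=1, y=3): events B1->F, B2->F, B4->S, B3->F, B6->T; covers B1=F, B2=F, B3=F, B4=S, B6=T
input #3 (m=1, w=2, y=9): events B1->F, B2->T, B4->E, B5->S, B3->F, B6->F, B7->F; covers B1=F, B2=T, B3=F, B4=E, B5=S, B6=F, B7=F
input #4 (m=3, w=3, y=4): events B1->F, B2->T, B4->S, B3->F, B6->T; covers B1=F, B2=T, B3=F, B4=S, B6=T
input #5 (m=5, w=3, y=9): events B1->F, B2->T, B4->E, B5->S, B3->F, B6->F, B7->F; covers B1=F, B2=T, B3=F, B4=E, B5=S, B6=F, B7=F
input #6 (m=2, w=3, y=5): events B1->F, B2->T, B4->S, B3->F, B6->T; covers B1=F, B2=T, B3=F, B4=S, B6=T
input #7 (m=1, w=5, y=5): events B1->F, B2->T, B4->S, B3->F, B6->T; covers B1=F, B2=T, B3=F, B4=S, B6=T
union over all inputs: B1=T, B1=F, B2=T, B2=F, B3=F, B4=S, B4=E, B5=S, B5=E, B6=T, B6=F, B7=F (12 outcomes)
no size-1 subset reaches all 12 outcomes (best union: 7/12)
no size-2 subset reaches all 12 outcomes (best union: 10/12)
size 3: inputs {1, 2, 3} cover all 12 outcomes, and no lexicographically smaller subset of this size does
Answer: 1, 2, 3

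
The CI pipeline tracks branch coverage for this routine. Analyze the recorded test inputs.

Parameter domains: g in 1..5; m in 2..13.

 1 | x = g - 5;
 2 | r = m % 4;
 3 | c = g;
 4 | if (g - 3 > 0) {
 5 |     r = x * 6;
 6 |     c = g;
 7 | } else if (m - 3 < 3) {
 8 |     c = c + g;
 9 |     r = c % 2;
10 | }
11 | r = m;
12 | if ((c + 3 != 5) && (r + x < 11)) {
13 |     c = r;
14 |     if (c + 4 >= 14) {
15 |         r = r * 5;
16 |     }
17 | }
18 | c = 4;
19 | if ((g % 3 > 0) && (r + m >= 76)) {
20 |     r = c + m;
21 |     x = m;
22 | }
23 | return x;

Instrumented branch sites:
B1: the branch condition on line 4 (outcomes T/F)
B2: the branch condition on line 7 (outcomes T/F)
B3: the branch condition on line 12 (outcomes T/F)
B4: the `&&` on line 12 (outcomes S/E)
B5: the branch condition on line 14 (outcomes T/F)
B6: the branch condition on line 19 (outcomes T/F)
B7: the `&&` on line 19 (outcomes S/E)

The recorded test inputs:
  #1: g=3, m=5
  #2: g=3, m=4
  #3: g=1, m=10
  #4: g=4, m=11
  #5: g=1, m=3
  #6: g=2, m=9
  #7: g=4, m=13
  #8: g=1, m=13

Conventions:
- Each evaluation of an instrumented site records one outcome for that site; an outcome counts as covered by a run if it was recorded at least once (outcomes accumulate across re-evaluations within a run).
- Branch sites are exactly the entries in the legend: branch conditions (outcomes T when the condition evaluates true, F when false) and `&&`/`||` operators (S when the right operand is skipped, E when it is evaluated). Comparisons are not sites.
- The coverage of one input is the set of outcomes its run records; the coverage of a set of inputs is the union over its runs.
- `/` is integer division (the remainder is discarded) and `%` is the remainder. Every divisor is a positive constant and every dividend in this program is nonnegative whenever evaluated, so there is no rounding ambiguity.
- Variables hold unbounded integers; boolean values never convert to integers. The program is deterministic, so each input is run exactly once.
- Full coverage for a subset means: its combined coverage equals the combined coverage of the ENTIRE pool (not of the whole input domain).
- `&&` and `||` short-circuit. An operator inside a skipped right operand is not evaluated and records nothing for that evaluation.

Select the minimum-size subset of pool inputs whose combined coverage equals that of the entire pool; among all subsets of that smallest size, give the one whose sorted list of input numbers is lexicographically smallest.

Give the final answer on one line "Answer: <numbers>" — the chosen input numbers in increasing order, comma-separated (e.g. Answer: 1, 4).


#1 (g=3, m=5) -> B1->F, B2->T, B4->E, B3->T, B5->F, B7->S, B6->F; covered: B1=F, B2=T, B3=T, B4=E, B5=F, B6=F, B7=S
#2 (g=3, m=4) -> B1->F, B2->T, B4->E, B3->T, B5->F, B7->S, B6->F; covered: B1=F, B2=T, B3=T, B4=E, B5=F, B6=F, B7=S
#3 (g=1, m=10) -> B1->F, B2->F, B4->E, B3->T, B5->T, B7->E, B6->F; covered: B1=F, B2=F, B3=T, B4=E, B5=T, B6=F, B7=E
#4 (g=4, m=11) -> B1->T, B4->E, B3->T, B5->T, B7->E, B6->F; covered: B1=T, B3=T, B4=E, B5=T, B6=F, B7=E
#5 (g=1, m=3) -> B1->F, B2->T, B4->S, B3->F, B7->E, B6->F; covered: B1=F, B2=T, B3=F, B4=S, B6=F, B7=E
#6 (g=2, m=9) -> B1->F, B2->F, B4->S, B3->F, B7->E, B6->F; covered: B1=F, B2=F, B3=F, B4=S, B6=F, B7=E
#7 (g=4, m=13) -> B1->T, B4->E, B3->F, B7->E, B6->F; covered: B1=T, B3=F, B4=E, B6=F, B7=E
#8 (g=1, m=13) -> B1->F, B2->F, B4->E, B3->T, B5->T, B7->E, B6->T; covered: B1=F, B2=F, B3=T, B4=E, B5=T, B6=T, B7=E
together the pool reaches 14 outcomes: B1=T, B1=F, B2=T, B2=F, B3=T, B3=F, B4=S, B4=E, B5=T, B5=F, B6=T, B6=F, B7=S, B7=E
size 1 is not enough: best union over all size-1 subsets is 7/14
size 2 is not enough: best union over all size-2 subsets is 11/14
size 3 is not enough: best union over all size-3 subsets is 13/14
at size 4, {1, 4, 5, 8} reaches all 14 outcomes; every lexicographically earlier size-4 subset fails
Answer: 1, 4, 5, 8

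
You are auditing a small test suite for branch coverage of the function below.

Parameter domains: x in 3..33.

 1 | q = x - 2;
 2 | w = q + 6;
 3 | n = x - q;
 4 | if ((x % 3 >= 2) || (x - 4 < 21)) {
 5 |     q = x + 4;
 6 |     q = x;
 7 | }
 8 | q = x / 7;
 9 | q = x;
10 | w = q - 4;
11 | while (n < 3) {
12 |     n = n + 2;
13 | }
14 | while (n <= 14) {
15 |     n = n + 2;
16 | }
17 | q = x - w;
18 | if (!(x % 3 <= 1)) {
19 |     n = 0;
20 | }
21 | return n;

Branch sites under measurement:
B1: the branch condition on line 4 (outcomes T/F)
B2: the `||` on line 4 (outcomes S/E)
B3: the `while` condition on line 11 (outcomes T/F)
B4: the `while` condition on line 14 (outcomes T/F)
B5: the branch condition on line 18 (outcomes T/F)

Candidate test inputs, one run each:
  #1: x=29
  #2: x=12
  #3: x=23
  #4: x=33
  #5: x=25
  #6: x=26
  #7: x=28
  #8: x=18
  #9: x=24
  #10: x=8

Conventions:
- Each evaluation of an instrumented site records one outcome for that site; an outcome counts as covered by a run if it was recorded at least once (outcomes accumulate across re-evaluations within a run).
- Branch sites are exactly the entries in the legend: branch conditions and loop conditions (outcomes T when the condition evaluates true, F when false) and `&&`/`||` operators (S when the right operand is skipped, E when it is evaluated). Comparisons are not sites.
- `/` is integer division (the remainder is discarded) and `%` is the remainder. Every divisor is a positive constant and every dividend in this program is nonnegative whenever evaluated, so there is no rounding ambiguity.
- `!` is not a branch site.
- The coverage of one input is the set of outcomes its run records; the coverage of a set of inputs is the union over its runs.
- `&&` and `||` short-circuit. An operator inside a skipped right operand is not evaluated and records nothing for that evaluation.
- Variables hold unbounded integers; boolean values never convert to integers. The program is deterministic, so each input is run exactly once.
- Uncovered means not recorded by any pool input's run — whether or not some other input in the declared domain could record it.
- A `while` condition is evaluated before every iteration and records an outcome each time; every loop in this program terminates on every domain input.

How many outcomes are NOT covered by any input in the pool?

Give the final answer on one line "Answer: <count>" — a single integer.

input #1 (x=29): covers B1=T, B2=S, B3=T, B3=F, B4=T, B4=F, B5=T
input #2 (x=12): covers B1=T, B2=E, B3=T, B3=F, B4=T, B4=F, B5=F
input #3 (x=23): covers B1=T, B2=S, B3=T, B3=F, B4=T, B4=F, B5=T
input #4 (x=33): covers B1=F, B2=E, B3=T, B3=F, B4=T, B4=F, B5=F
input #5 (x=25): covers B1=F, B2=E, B3=T, B3=F, B4=T, B4=F, B5=F
input #6 (x=26): covers B1=T, B2=S, B3=T, B3=F, B4=T, B4=F, B5=T
input #7 (x=28): covers B1=F, B2=E, B3=T, B3=F, B4=T, B4=F, B5=F
input #8 (x=18): covers B1=T, B2=E, B3=T, B3=F, B4=T, B4=F, B5=F
input #9 (x=24): covers B1=T, B2=E, B3=T, B3=F, B4=T, B4=F, B5=F
input #10 (x=8): covers B1=T, B2=S, B3=T, B3=F, B4=T, B4=F, B5=T
union over the pool: B1=T, B1=F, B2=S, B2=E, B3=T, B3=F, B4=T, B4=F, B5=T, B5=F
uncovered (0 of 10): none

Answer: 0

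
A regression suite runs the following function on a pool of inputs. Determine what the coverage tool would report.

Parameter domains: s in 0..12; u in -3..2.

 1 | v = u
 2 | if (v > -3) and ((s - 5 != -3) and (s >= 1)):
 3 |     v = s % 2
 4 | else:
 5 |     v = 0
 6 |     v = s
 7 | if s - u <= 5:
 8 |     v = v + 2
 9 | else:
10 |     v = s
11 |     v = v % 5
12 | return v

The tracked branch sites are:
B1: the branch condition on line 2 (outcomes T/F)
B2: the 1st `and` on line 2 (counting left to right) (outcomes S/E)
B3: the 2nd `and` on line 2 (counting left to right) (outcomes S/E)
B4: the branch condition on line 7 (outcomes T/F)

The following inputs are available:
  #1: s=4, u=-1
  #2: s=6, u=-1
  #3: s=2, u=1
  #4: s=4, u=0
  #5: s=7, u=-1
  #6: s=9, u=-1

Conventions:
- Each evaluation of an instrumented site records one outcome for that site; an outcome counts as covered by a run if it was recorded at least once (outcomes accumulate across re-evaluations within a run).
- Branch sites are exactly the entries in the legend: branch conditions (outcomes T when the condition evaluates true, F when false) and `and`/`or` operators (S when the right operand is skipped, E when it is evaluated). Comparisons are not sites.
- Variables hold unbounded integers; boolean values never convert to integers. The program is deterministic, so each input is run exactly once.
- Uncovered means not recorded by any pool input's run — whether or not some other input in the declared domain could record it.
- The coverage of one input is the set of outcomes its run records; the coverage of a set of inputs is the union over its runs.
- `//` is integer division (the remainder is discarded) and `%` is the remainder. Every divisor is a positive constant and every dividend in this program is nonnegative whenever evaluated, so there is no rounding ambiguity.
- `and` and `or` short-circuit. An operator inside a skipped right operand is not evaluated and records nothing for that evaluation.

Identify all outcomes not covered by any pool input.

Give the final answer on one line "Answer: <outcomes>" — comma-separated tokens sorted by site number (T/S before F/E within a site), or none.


#1 (s=4, u=-1) -> B2->E, B3->E, B1->T, B4->T; covered: B1=T, B2=E, B3=E, B4=T
#2 (s=6, u=-1) -> B2->E, B3->E, B1->T, B4->F; covered: B1=T, B2=E, B3=E, B4=F
#3 (s=2, u=1) -> B2->E, B3->S, B1->F, B4->T; covered: B1=F, B2=E, B3=S, B4=T
#4 (s=4, u=0) -> B2->E, B3->E, B1->T, B4->T; covered: B1=T, B2=E, B3=E, B4=T
#5 (s=7, u=-1) -> B2->E, B3->E, B1->T, B4->F; covered: B1=T, B2=E, B3=E, B4=F
#6 (s=9, u=-1) -> B2->E, B3->E, B1->T, B4->F; covered: B1=T, B2=E, B3=E, B4=F
union over the pool: B1=T, B1=F, B2=E, B3=S, B3=E, B4=T, B4=F
uncovered (1 of 8): B2=S
Answer: B2=S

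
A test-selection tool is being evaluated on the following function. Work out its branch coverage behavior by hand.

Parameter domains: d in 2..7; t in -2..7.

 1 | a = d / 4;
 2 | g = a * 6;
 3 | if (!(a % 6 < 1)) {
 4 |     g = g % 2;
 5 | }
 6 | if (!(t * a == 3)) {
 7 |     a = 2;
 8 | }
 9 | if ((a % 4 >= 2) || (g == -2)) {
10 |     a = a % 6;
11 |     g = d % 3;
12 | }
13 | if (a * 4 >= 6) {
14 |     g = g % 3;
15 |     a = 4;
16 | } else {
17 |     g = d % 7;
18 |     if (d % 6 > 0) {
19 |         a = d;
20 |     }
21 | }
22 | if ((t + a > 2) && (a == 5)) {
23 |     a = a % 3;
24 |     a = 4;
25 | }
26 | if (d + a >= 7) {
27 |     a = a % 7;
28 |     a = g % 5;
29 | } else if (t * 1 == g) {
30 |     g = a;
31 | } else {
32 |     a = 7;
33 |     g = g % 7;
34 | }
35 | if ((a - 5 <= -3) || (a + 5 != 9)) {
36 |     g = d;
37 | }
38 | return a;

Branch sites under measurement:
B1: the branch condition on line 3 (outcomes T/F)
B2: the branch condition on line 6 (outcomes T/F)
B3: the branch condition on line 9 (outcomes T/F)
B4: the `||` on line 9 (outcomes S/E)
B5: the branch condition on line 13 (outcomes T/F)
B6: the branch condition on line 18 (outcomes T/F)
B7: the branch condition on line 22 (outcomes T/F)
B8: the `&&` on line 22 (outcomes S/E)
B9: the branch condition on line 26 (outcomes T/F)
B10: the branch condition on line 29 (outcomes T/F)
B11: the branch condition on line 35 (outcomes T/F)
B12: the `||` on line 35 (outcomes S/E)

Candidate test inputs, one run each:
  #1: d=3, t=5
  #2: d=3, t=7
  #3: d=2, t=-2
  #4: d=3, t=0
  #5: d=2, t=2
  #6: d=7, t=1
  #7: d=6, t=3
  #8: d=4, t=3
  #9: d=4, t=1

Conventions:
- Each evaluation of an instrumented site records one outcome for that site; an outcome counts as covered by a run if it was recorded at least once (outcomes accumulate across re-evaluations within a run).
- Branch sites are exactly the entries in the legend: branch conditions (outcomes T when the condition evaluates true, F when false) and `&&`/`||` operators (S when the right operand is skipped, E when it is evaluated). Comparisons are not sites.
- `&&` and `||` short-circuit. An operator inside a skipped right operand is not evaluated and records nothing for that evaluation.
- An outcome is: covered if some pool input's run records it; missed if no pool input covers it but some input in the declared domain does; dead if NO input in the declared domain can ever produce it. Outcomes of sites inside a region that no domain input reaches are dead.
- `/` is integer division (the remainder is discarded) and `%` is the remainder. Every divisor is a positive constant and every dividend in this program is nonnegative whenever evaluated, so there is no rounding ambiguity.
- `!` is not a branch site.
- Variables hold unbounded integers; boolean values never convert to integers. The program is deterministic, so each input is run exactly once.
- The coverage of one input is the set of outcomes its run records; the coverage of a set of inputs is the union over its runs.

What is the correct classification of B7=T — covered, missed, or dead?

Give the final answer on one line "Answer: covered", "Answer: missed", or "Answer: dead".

no pool input records B7=T
but domain input (d=5, t=3) does record it -> reachable, so missed

Answer: missed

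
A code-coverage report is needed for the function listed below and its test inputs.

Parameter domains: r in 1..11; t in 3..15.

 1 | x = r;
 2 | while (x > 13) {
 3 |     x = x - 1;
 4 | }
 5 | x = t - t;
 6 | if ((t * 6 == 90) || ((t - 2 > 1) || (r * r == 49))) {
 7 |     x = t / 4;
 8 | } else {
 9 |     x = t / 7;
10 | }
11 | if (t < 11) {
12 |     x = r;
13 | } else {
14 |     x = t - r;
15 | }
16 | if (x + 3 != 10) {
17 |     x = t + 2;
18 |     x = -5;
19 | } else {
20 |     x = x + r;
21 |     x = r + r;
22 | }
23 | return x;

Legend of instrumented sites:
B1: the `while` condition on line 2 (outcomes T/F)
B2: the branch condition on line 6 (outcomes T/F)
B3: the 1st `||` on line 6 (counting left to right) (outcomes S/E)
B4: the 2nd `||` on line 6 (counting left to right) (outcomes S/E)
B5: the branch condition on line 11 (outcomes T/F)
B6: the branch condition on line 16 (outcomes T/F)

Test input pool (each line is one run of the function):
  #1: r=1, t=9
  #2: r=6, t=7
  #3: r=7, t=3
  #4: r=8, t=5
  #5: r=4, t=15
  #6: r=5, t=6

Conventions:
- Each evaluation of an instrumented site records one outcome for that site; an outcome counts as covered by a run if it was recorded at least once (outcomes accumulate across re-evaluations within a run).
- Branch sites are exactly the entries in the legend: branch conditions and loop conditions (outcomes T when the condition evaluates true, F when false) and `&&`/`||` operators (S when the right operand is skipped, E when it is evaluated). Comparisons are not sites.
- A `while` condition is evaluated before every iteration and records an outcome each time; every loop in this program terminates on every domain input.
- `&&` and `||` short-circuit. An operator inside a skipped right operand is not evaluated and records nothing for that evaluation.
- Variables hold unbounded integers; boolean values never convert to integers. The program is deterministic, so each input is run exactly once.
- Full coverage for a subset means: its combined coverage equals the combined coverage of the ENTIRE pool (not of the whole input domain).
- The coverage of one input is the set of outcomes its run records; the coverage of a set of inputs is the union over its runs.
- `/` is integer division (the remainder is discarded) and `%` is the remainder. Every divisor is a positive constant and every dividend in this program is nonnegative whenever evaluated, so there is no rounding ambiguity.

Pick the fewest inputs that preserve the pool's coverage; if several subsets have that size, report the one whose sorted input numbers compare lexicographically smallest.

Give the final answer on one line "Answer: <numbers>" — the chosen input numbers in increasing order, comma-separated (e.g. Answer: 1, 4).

run #1 (r=1, t=9) runs B1->F, B3->E, B4->S, B2->T, B5->T, B6->T; records B1=F, B2=T, B3=E, B4=S, B5=T, B6=T
run #2 (r=6, t=7) runs B1->F, B3->E, B4->S, B2->T, B5->T, B6->T; records B1=F, B2=T, B3=E, B4=S, B5=T, B6=T
run #3 (r=7, t=3) runs B1->F, B3->E, B4->E, B2->T, B5->T, B6->F; records B1=F, B2=T, B3=E, B4=E, B5=T, B6=F
run #4 (r=8, t=5) runs B1->F, B3->E, B4->S, B2->T, B5->T, B6->T; records B1=F, B2=T, B3=E, B4=S, B5=T, B6=T
run #5 (r=4, t=15) runs B1->F, B3->S, B2->T, B5->F, B6->T; records B1=F, B2=T, B3=S, B5=F, B6=T
run #6 (r=5, t=6) runs B1->F, B3->E, B4->S, B2->T, B5->T, B6->T; records B1=F, B2=T, B3=E, B4=S, B5=T, B6=T
the full pool covers 10 outcomes: B1=F, B2=T, B3=S, B3=E, B4=S, B4=E, B5=T, B5=F, B6=T, B6=F
every size-1 subset falls short of the 10 outcomes (best: 6/10)
every size-2 subset falls short of the 10 outcomes (best: 9/10)
at size 3, {1, 3, 5} reaches all 10 outcomes; every lexicographically earlier size-3 subset fails

Answer: 1, 3, 5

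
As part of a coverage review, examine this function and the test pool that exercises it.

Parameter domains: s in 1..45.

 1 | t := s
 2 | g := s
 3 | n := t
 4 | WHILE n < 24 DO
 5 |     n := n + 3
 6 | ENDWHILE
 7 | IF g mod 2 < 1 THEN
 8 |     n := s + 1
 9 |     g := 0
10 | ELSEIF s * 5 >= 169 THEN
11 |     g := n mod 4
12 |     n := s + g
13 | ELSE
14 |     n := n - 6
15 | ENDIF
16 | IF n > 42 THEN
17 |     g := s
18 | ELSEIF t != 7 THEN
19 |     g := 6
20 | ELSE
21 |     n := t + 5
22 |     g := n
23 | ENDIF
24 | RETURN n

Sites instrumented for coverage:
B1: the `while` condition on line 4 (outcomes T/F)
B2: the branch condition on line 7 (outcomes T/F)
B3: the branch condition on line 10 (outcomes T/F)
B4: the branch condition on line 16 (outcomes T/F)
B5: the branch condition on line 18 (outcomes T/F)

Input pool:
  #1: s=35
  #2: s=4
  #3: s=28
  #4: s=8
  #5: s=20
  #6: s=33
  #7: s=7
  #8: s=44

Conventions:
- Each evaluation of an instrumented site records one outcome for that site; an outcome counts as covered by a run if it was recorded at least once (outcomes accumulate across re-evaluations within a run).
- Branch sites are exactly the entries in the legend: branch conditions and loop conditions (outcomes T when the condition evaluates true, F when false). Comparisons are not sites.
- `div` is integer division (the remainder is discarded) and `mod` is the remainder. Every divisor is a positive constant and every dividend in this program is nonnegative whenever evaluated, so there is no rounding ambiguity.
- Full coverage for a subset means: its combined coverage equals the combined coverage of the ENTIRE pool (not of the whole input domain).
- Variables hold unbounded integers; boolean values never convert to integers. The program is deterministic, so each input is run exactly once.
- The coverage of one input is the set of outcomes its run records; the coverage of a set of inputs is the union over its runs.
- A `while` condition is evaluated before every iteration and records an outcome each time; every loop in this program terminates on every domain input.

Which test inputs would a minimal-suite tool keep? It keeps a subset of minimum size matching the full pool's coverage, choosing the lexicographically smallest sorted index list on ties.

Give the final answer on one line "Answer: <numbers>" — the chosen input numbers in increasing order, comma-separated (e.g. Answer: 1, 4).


run #1 (s=35) runs B1->F, B2->F, B3->T, B4->F, B5->T; records B1=F, B2=F, B3=T, B4=F, B5=T
run #2 (s=4) runs B1->T, B1->T, B1->T, B1->T, B1->T, B1->T, B1->T, B1->F, B2->T, B4->F, B5->T; records B1=T, B1=F, B2=T, B4=F, B5=T
run #3 (s=28) runs B1->F, B2->T, B4->F, B5->T; records B1=F, B2=T, B4=F, B5=T
run #4 (s=8) runs B1->T, B1->T, B1->T, B1->T, B1->T, B1->T, B1->F, B2->T, B4->F, B5->T; records B1=T, B1=F, B2=T, B4=F, B5=T
run #5 (s=20) runs B1->T, B1->T, B1->F, B2->T, B4->F, B5->T; records B1=T, B1=F, B2=T, B4=F, B5=T
run #6 (s=33) runs B1->F, B2->F, B3->F, B4->F, B5->T; records B1=F, B2=F, B3=F, B4=F, B5=T
run #7 (s=7) runs B1->T, B1->T, B1->T, B1->T, B1->T, B1->T, B1->F, B2->F, B3->F, B4->F, B5->F; records B1=T, B1=F, B2=F, B3=F, B4=F, B5=F
run #8 (s=44) runs B1->F, B2->T, B4->T; records B1=F, B2=T, B4=T
union over all inputs: B1=T, B1=F, B2=T, B2=F, B3=T, B3=F, B4=T, B4=F, B5=T, B5=F (10 outcomes)
size 1 is not enough: best union over all size-1 subsets is 6/10
size 2 is not enough: best union over all size-2 subsets is 8/10
inputs {1, 7, 8} (size 3) cover everything; no size-3 subset with a lexicographically smaller index list covers all 10
Answer: 1, 7, 8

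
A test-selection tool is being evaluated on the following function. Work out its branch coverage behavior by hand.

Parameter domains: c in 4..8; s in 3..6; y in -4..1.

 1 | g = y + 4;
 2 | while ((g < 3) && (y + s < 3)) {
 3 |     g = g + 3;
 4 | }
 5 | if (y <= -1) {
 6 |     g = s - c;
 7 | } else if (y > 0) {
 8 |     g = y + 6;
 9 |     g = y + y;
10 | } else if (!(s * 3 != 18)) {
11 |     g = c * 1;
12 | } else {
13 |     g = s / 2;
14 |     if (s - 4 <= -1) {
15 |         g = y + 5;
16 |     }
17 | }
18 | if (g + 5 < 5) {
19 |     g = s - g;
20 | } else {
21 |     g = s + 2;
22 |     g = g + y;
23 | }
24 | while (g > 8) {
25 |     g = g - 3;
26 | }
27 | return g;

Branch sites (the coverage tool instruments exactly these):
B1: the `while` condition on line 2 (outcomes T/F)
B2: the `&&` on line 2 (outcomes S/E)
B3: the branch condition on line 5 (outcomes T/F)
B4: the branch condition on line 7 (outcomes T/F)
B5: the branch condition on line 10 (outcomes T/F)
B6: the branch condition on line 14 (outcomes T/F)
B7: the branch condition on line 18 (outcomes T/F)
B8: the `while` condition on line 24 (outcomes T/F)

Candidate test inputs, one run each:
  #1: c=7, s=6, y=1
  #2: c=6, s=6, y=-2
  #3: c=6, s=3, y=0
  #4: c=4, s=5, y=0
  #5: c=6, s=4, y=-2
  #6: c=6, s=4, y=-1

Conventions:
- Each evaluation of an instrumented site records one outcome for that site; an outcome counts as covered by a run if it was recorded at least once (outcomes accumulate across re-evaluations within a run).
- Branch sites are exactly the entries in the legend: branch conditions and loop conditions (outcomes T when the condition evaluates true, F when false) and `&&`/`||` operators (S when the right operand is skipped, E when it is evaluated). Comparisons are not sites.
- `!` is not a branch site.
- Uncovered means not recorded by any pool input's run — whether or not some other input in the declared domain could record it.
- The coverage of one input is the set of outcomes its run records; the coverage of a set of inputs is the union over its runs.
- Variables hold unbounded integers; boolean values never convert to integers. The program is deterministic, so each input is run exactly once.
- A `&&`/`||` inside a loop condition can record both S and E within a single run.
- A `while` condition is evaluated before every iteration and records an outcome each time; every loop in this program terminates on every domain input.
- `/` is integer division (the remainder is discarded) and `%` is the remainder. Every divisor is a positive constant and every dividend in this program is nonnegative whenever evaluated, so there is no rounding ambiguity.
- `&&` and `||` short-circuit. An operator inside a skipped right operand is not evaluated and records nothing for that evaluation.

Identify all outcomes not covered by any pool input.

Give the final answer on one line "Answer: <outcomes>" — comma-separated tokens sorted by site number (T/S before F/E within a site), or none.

run #1 (c=7, s=6, y=1) records B1=F, B2=S, B3=F, B4=T, B7=F, B8=T, B8=F
run #2 (c=6, s=6, y=-2) records B1=F, B2=E, B3=T, B7=F, B8=F
run #3 (c=6, s=3, y=0) records B1=F, B2=S, B3=F, B4=F, B5=F, B6=T, B7=F, B8=F
run #4 (c=4, s=5, y=0) records B1=F, B2=S, B3=F, B4=F, B5=F, B6=F, B7=F, B8=F
run #5 (c=6, s=4, y=-2) records B1=T, B1=F, B2=S, B2=E, B3=T, B7=T, B8=F
run #6 (c=6, s=4, y=-1) records B1=F, B2=S, B3=T, B7=T, B8=F
union over the pool: B1=T, B1=F, B2=S, B2=E, B3=T, B3=F, B4=T, B4=F, B5=F, B6=T, B6=F, B7=T, B7=F, B8=T, B8=F
uncovered (1 of 16): B5=T

Answer: B5=T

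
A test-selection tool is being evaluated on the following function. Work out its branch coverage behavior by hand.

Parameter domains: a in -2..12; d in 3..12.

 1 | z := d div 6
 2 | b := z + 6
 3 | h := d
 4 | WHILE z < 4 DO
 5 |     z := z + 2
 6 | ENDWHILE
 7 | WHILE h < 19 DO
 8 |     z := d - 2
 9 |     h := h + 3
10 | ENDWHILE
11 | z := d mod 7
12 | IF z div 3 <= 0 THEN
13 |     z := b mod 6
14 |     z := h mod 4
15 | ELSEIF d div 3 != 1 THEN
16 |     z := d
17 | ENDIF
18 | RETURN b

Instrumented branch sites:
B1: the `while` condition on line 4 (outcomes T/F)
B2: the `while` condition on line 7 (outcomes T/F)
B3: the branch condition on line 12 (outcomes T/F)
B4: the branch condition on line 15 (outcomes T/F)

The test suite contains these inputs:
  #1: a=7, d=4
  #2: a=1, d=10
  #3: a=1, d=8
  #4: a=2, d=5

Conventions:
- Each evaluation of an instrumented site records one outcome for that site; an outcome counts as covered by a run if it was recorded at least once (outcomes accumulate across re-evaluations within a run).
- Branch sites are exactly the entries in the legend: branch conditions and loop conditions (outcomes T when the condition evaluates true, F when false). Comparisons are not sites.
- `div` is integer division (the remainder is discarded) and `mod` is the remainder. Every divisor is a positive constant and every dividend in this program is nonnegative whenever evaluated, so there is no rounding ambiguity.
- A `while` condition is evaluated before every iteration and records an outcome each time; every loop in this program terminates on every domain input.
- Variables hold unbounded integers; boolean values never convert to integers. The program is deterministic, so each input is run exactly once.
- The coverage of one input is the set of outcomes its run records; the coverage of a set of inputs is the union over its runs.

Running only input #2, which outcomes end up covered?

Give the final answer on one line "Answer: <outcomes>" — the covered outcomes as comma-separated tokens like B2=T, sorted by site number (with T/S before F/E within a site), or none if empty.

Tracing the run of input #2 (a=1, d=10):
  B1->T, B1->T, B1->F, B2->T, B2->T, B2->T, B2->F, B3->F, B4->T
deduplicating events, the covered set is: B1=T, B1=F, B2=T, B2=F, B3=F, B4=T

Answer: B1=T, B1=F, B2=T, B2=F, B3=F, B4=T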